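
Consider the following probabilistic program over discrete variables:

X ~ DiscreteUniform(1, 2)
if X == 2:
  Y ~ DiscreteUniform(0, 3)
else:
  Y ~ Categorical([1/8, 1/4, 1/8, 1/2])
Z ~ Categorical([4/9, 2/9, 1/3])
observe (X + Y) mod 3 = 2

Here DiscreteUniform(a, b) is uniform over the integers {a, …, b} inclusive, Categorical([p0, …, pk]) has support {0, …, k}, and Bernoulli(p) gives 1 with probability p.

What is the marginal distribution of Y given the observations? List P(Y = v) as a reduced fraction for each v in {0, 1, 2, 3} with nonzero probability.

P(Y=0) = 1/3, P(Y=1) = 1/3, P(Y=3) = 1/3

Enumerate traces; 9 have nonzero weight after conditioning:
  (X=1, Y=1, Z=0) weight 1/18
  (X=1, Y=1, Z=1) weight 1/36
  (X=1, Y=1, Z=2) weight 1/24
  (X=2, Y=0, Z=0) weight 1/18
  (X=2, Y=0, Z=1) weight 1/36
  (X=2, Y=0, Z=2) weight 1/24
  (X=2, Y=3, Z=0) weight 1/18
  (X=2, Y=3, Z=1) weight 1/36
  … 1 more
Group by Y:
  weight(Y=0) = 1/8
  weight(Y=1) = 1/8
  weight(Y=3) = 1/8
Total weight = 1/8 + 1/8 + 1/8 = 3/8
P(Y=0 | obs) = 1/8 / 3/8 = 1/3
P(Y=1 | obs) = 1/8 / 3/8 = 1/3
P(Y=3 | obs) = 1/8 / 3/8 = 1/3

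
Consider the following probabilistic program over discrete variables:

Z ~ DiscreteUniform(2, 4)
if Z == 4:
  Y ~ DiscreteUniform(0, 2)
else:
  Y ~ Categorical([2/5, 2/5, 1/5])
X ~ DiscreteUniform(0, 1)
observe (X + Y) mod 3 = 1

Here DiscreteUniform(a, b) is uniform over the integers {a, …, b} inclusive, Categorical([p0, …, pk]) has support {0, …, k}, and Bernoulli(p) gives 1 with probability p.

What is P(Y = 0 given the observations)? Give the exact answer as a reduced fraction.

Enumerate traces; 6 have nonzero weight after conditioning:
  (Z=2, Y=0, X=1) weight 1/15
  (Z=2, Y=1, X=0) weight 1/15
  (Z=3, Y=0, X=1) weight 1/15
  (Z=3, Y=1, X=0) weight 1/15
  (Z=4, Y=0, X=1) weight 1/18
  (Z=4, Y=1, X=0) weight 1/18
Group by Y:
  weight(Y=0) = 17/90
  weight(Y=1) = 17/90
Total weight = 17/90 + 17/90 = 17/45
P(Y=0 | obs) = 17/90 / 17/45 = 1/2
P(Y=1 | obs) = 17/90 / 17/45 = 1/2

P(Y = 0 | obs) = 1/2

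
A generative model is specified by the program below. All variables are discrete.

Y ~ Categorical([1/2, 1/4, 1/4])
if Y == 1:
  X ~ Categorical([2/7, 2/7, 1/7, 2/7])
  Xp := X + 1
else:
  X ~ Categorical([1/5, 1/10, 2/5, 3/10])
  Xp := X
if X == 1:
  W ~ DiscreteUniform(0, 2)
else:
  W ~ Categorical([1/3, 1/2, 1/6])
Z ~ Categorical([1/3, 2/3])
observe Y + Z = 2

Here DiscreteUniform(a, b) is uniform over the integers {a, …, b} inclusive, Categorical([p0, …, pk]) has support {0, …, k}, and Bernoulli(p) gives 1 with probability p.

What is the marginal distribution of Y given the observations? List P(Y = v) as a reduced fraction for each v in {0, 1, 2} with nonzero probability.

P(Y=1) = 2/3, P(Y=2) = 1/3

Enumerate traces; 24 have nonzero weight after conditioning:
  (Y=1, X=0, W=0, Z=1) weight 1/63
  (Y=1, X=0, W=1, Z=1) weight 1/42
  (Y=1, X=0, W=2, Z=1) weight 1/126
  (Y=1, X=1, W=0, Z=1) weight 1/63
  (Y=1, X=1, W=1, Z=1) weight 1/63
  (Y=1, X=1, W=2, Z=1) weight 1/63
  (Y=1, X=2, W=0, Z=1) weight 1/126
  (Y=1, X=2, W=1, Z=1) weight 1/84
  (Y=2, X=0, W=0, Z=0) weight 1/180
  … 15 more
Group by Y:
  weight(Y=1) = 1/6
  weight(Y=2) = 1/12
Total weight = 1/6 + 1/12 = 1/4
P(Y=1 | obs) = 1/6 / 1/4 = 2/3
P(Y=2 | obs) = 1/12 / 1/4 = 1/3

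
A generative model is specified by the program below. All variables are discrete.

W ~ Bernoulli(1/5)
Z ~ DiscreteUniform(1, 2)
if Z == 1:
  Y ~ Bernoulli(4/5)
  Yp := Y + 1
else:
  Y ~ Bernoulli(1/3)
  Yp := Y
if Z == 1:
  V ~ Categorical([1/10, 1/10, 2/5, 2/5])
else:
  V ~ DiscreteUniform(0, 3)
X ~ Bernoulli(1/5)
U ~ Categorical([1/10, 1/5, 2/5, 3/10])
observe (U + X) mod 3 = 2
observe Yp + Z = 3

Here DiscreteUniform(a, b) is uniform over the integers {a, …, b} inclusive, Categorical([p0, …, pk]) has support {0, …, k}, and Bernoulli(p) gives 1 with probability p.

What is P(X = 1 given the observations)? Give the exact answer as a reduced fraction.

Enumerate traces; 32 have nonzero weight after conditioning:
  (W=0, Z=1, Y=1, V=0, X=0, U=2) weight 32/3125
  (W=0, Z=1, Y=1, V=0, X=1, U=1) weight 4/3125
  (W=0, Z=1, Y=1, V=1, X=0, U=2) weight 32/3125
  (W=0, Z=1, Y=1, V=1, X=1, U=1) weight 4/3125
  (W=0, Z=1, Y=1, V=2, X=0, U=2) weight 128/3125
  (W=0, Z=1, Y=1, V=2, X=1, U=1) weight 16/3125
  (W=0, Z=1, Y=1, V=3, X=0, U=2) weight 128/3125
  (W=0, Z=1, Y=1, V=3, X=1, U=1) weight 16/3125
  … 24 more
Group by X:
  weight(X=0) = 68/375
  weight(X=1) = 17/750
Total weight = 68/375 + 17/750 = 51/250
P(X=0 | obs) = 68/375 / 51/250 = 8/9
P(X=1 | obs) = 17/750 / 51/250 = 1/9

P(X = 1 | obs) = 1/9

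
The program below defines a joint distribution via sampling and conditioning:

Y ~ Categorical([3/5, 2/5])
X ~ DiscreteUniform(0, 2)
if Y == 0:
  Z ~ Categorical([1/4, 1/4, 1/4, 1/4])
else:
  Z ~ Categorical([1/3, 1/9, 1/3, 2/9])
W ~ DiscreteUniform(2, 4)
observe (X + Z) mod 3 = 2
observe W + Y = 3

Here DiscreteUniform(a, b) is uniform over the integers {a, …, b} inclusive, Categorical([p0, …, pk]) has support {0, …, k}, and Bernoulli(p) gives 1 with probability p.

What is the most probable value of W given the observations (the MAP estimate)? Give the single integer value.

Enumerate traces; 8 have nonzero weight after conditioning:
  (Y=0, X=0, Z=2, W=3) weight 1/60
  (Y=0, X=1, Z=1, W=3) weight 1/60
  (Y=0, X=2, Z=0, W=3) weight 1/60
  (Y=0, X=2, Z=3, W=3) weight 1/60
  (Y=1, X=0, Z=2, W=2) weight 2/135
  (Y=1, X=1, Z=1, W=2) weight 2/405
  (Y=1, X=2, Z=0, W=2) weight 2/135
  (Y=1, X=2, Z=3, W=2) weight 4/405
Group by W:
  weight(W=2) = 2/45
  weight(W=3) = 1/15
Total weight = 2/45 + 1/15 = 1/9
P(W=2 | obs) = 2/45 / 1/9 = 2/5
P(W=3 | obs) = 1/15 / 1/9 = 3/5
argmax = 3

argmax_v P(W = v | obs) = 3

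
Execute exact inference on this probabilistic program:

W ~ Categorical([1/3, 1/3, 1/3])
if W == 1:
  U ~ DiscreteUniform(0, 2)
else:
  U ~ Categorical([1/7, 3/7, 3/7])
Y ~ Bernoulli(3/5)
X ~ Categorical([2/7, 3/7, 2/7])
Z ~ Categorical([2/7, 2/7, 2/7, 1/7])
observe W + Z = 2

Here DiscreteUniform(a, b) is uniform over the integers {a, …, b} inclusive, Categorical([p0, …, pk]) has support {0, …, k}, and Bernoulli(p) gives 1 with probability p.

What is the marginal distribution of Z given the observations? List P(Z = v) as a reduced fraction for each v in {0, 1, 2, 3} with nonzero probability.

P(Z=0) = 1/3, P(Z=1) = 1/3, P(Z=2) = 1/3

Enumerate traces; 54 have nonzero weight after conditioning:
  (W=0, U=0, Y=0, X=0, Z=2) weight 8/5145
  (W=0, U=0, Y=0, X=1, Z=2) weight 4/1715
  (W=0, U=0, Y=0, X=2, Z=2) weight 8/5145
  (W=0, U=0, Y=1, X=0, Z=2) weight 4/1715
  (W=0, U=0, Y=1, X=1, Z=2) weight 6/1715
  (W=0, U=0, Y=1, X=2, Z=2) weight 4/1715
  (W=0, U=1, Y=0, X=0, Z=2) weight 8/1715
  (W=0, U=1, Y=0, X=1, Z=2) weight 12/1715
  (W=1, U=0, Y=0, X=0, Z=1) weight 8/2205
  (W=2, U=0, Y=0, X=0, Z=0) weight 8/5145
  … 44 more
Group by Z:
  weight(Z=0) = 2/21
  weight(Z=1) = 2/21
  weight(Z=2) = 2/21
Total weight = 2/21 + 2/21 + 2/21 = 2/7
P(Z=0 | obs) = 2/21 / 2/7 = 1/3
P(Z=1 | obs) = 2/21 / 2/7 = 1/3
P(Z=2 | obs) = 2/21 / 2/7 = 1/3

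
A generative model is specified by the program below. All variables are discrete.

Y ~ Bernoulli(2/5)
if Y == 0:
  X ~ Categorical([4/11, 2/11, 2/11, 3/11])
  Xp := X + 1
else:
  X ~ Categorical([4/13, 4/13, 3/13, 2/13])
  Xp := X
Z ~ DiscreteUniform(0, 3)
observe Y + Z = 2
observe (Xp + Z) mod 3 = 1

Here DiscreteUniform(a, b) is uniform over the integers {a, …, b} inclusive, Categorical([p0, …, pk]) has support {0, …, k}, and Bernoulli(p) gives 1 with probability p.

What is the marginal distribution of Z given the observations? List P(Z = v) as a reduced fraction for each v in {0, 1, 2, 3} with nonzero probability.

P(Z=1) = 22/35, P(Z=2) = 13/35

Enumerate traces; 3 have nonzero weight after conditioning:
  (Y=0, X=1, Z=2) weight 3/110
  (Y=1, X=0, Z=1) weight 2/65
  (Y=1, X=3, Z=1) weight 1/65
Group by Z:
  weight(Z=1) = 3/65
  weight(Z=2) = 3/110
Total weight = 3/65 + 3/110 = 21/286
P(Z=1 | obs) = 3/65 / 21/286 = 22/35
P(Z=2 | obs) = 3/110 / 21/286 = 13/35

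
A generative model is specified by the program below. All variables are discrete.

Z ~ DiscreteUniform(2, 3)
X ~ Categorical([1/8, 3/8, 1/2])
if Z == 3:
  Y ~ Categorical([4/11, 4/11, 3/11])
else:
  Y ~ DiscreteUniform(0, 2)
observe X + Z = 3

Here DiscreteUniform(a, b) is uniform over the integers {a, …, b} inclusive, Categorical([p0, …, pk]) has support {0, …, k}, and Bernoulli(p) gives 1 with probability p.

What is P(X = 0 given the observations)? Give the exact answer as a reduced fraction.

Enumerate traces; 6 have nonzero weight after conditioning:
  (Z=2, X=1, Y=0) weight 1/16
  (Z=2, X=1, Y=1) weight 1/16
  (Z=2, X=1, Y=2) weight 1/16
  (Z=3, X=0, Y=0) weight 1/44
  (Z=3, X=0, Y=1) weight 1/44
  (Z=3, X=0, Y=2) weight 3/176
Group by X:
  weight(X=0) = 1/16
  weight(X=1) = 3/16
Total weight = 1/16 + 3/16 = 1/4
P(X=0 | obs) = 1/16 / 1/4 = 1/4
P(X=1 | obs) = 3/16 / 1/4 = 3/4

P(X = 0 | obs) = 1/4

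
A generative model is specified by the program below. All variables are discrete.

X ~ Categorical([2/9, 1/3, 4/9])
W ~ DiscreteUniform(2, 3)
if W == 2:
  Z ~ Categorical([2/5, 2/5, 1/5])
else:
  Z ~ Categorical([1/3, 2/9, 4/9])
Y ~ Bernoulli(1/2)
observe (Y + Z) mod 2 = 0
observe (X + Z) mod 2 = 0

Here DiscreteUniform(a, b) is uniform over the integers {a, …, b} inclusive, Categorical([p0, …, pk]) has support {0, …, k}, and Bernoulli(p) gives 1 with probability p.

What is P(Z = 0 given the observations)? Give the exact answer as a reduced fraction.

Enumerate traces; 10 have nonzero weight after conditioning:
  (X=0, W=2, Z=0, Y=0) weight 1/45
  (X=0, W=2, Z=2, Y=0) weight 1/90
  (X=0, W=3, Z=0, Y=0) weight 1/54
  (X=0, W=3, Z=2, Y=0) weight 2/81
  (X=1, W=2, Z=1, Y=1) weight 1/30
  (X=1, W=3, Z=1, Y=1) weight 1/54
  (X=2, W=2, Z=0, Y=0) weight 2/45
  (X=2, W=2, Z=2, Y=0) weight 1/45
  … 2 more
Group by Z:
  weight(Z=0) = 11/90
  weight(Z=1) = 7/135
  weight(Z=2) = 29/270
Total weight = 11/90 + 7/135 + 29/270 = 38/135
P(Z=0 | obs) = 11/90 / 38/135 = 33/76
P(Z=1 | obs) = 7/135 / 38/135 = 7/38
P(Z=2 | obs) = 29/270 / 38/135 = 29/76

P(Z = 0 | obs) = 33/76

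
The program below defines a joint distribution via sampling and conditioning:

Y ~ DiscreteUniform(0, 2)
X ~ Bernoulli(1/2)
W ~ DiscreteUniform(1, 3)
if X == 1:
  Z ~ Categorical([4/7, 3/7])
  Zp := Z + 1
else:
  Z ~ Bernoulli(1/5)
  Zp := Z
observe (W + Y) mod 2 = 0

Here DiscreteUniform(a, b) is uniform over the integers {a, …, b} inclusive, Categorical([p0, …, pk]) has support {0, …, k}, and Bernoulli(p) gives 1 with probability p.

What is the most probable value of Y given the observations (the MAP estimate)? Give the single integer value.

Enumerate traces; 16 have nonzero weight after conditioning:
  (Y=0, X=0, W=2, Z=0) weight 2/45
  (Y=0, X=0, W=2, Z=1) weight 1/90
  (Y=0, X=1, W=2, Z=0) weight 2/63
  (Y=0, X=1, W=2, Z=1) weight 1/42
  (Y=1, X=0, W=1, Z=0) weight 2/45
  (Y=1, X=0, W=1, Z=1) weight 1/90
  (Y=1, X=0, W=3, Z=0) weight 2/45
  (Y=1, X=0, W=3, Z=1) weight 1/90
  (Y=2, X=0, W=2, Z=0) weight 2/45
  … 7 more
Group by Y:
  weight(Y=0) = 1/9
  weight(Y=1) = 2/9
  weight(Y=2) = 1/9
Total weight = 1/9 + 2/9 + 1/9 = 4/9
P(Y=0 | obs) = 1/9 / 4/9 = 1/4
P(Y=1 | obs) = 2/9 / 4/9 = 1/2
P(Y=2 | obs) = 1/9 / 4/9 = 1/4
argmax = 1

argmax_v P(Y = v | obs) = 1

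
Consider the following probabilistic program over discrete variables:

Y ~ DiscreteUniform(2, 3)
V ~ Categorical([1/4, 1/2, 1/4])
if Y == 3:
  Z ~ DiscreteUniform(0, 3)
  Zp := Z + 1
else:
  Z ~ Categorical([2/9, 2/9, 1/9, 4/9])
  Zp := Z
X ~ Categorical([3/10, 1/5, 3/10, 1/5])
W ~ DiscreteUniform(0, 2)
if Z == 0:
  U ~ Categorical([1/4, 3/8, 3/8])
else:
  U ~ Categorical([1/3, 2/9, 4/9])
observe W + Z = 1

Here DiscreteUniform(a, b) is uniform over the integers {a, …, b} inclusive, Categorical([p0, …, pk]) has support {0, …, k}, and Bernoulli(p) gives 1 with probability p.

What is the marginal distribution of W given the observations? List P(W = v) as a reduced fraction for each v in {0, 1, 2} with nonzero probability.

Enumerate traces; 144 have nonzero weight after conditioning:
  (Y=2, V=0, Z=0, X=0, W=1, U=0) weight 1/1440
  (Y=2, V=0, Z=0, X=0, W=1, U=1) weight 1/960
  (Y=2, V=0, Z=0, X=0, W=1, U=2) weight 1/960
  (Y=2, V=0, Z=0, X=1, W=1, U=0) weight 1/2160
  (Y=2, V=0, Z=0, X=1, W=1, U=1) weight 1/1440
  (Y=2, V=0, Z=0, X=1, W=1, U=2) weight 1/1440
  (Y=2, V=0, Z=0, X=2, W=1, U=0) weight 1/1440
  (Y=2, V=0, Z=0, X=2, W=1, U=1) weight 1/960
  (Y=2, V=0, Z=1, X=0, W=0, U=0) weight 1/1080
  … 135 more
Group by W:
  weight(W=0) = 17/216
  weight(W=1) = 17/216
Total weight = 17/216 + 17/216 = 17/108
P(W=0 | obs) = 17/216 / 17/108 = 1/2
P(W=1 | obs) = 17/216 / 17/108 = 1/2

P(W=0) = 1/2, P(W=1) = 1/2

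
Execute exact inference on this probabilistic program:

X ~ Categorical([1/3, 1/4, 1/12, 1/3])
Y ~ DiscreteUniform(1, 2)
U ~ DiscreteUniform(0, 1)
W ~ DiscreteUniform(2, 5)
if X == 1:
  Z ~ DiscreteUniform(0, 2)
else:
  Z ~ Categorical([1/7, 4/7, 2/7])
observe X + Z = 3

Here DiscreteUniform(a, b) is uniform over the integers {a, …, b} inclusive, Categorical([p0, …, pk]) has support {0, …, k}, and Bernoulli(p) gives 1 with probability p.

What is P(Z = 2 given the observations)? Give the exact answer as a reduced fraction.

P(Z = 2 | obs) = 7/15

Enumerate traces; 48 have nonzero weight after conditioning:
  (X=1, Y=1, U=0, W=2, Z=2) weight 1/192
  (X=1, Y=1, U=0, W=3, Z=2) weight 1/192
  (X=1, Y=1, U=0, W=4, Z=2) weight 1/192
  (X=1, Y=1, U=0, W=5, Z=2) weight 1/192
  (X=1, Y=1, U=1, W=2, Z=2) weight 1/192
  (X=1, Y=1, U=1, W=3, Z=2) weight 1/192
  (X=1, Y=1, U=1, W=4, Z=2) weight 1/192
  (X=1, Y=1, U=1, W=5, Z=2) weight 1/192
  (X=2, Y=1, U=0, W=2, Z=1) weight 1/336
  (X=3, Y=1, U=0, W=2, Z=0) weight 1/336
  … 38 more
Group by Z:
  weight(Z=0) = 1/21
  weight(Z=1) = 1/21
  weight(Z=2) = 1/12
Total weight = 1/21 + 1/21 + 1/12 = 5/28
P(Z=0 | obs) = 1/21 / 5/28 = 4/15
P(Z=1 | obs) = 1/21 / 5/28 = 4/15
P(Z=2 | obs) = 1/12 / 5/28 = 7/15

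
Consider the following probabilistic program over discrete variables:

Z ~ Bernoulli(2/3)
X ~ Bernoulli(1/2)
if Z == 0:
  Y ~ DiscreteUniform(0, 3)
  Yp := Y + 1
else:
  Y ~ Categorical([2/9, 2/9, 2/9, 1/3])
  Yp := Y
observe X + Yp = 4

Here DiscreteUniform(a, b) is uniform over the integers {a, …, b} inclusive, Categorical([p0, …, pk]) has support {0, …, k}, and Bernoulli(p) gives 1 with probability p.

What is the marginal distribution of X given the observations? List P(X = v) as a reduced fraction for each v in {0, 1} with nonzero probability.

Enumerate traces; 3 have nonzero weight after conditioning:
  (Z=0, X=0, Y=3) weight 1/24
  (Z=0, X=1, Y=2) weight 1/24
  (Z=1, X=1, Y=3) weight 1/9
Group by X:
  weight(X=0) = 1/24
  weight(X=1) = 11/72
Total weight = 1/24 + 11/72 = 7/36
P(X=0 | obs) = 1/24 / 7/36 = 3/14
P(X=1 | obs) = 11/72 / 7/36 = 11/14

P(X=0) = 3/14, P(X=1) = 11/14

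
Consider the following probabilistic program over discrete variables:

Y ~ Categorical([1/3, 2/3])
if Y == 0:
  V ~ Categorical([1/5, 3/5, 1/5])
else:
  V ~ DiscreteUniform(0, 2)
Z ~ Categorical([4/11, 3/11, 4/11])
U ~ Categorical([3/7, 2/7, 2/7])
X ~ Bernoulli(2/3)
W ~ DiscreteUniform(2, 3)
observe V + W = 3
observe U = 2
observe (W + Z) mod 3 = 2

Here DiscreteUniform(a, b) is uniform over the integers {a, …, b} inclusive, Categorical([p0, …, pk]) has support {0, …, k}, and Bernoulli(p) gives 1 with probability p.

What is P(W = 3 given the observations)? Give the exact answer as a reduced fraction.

Enumerate traces; 8 have nonzero weight after conditioning:
  (Y=0, V=0, Z=2, U=2, X=0, W=3) weight 4/3465
  (Y=0, V=0, Z=2, U=2, X=1, W=3) weight 8/3465
  (Y=0, V=1, Z=0, U=2, X=0, W=2) weight 4/1155
  (Y=0, V=1, Z=0, U=2, X=1, W=2) weight 8/1155
  (Y=1, V=0, Z=2, U=2, X=0, W=3) weight 8/2079
  (Y=1, V=0, Z=2, U=2, X=1, W=3) weight 16/2079
  (Y=1, V=1, Z=0, U=2, X=0, W=2) weight 8/2079
  (Y=1, V=1, Z=0, U=2, X=1, W=2) weight 16/2079
Group by W:
  weight(W=2) = 76/3465
  weight(W=3) = 52/3465
Total weight = 76/3465 + 52/3465 = 128/3465
P(W=2 | obs) = 76/3465 / 128/3465 = 19/32
P(W=3 | obs) = 52/3465 / 128/3465 = 13/32

P(W = 3 | obs) = 13/32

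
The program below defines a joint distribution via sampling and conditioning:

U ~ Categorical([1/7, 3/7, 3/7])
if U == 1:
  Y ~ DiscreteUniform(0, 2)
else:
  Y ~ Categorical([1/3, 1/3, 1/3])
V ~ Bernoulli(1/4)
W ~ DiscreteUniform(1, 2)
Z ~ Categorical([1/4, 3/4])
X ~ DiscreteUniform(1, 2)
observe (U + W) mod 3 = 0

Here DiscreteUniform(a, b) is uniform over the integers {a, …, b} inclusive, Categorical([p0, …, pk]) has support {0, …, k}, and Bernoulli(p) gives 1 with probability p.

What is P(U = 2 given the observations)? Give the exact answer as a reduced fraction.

Enumerate traces; 48 have nonzero weight after conditioning:
  (U=1, Y=0, V=0, W=2, Z=0, X=1) weight 3/448
  (U=1, Y=0, V=0, W=2, Z=0, X=2) weight 3/448
  (U=1, Y=0, V=0, W=2, Z=1, X=1) weight 9/448
  (U=1, Y=0, V=0, W=2, Z=1, X=2) weight 9/448
  (U=1, Y=0, V=1, W=2, Z=0, X=1) weight 1/448
  (U=1, Y=0, V=1, W=2, Z=0, X=2) weight 1/448
  (U=1, Y=0, V=1, W=2, Z=1, X=1) weight 3/448
  (U=1, Y=0, V=1, W=2, Z=1, X=2) weight 3/448
  (U=2, Y=0, V=0, W=1, Z=0, X=1) weight 3/448
  … 39 more
Group by U:
  weight(U=1) = 3/14
  weight(U=2) = 3/14
Total weight = 3/14 + 3/14 = 3/7
P(U=1 | obs) = 3/14 / 3/7 = 1/2
P(U=2 | obs) = 3/14 / 3/7 = 1/2

P(U = 2 | obs) = 1/2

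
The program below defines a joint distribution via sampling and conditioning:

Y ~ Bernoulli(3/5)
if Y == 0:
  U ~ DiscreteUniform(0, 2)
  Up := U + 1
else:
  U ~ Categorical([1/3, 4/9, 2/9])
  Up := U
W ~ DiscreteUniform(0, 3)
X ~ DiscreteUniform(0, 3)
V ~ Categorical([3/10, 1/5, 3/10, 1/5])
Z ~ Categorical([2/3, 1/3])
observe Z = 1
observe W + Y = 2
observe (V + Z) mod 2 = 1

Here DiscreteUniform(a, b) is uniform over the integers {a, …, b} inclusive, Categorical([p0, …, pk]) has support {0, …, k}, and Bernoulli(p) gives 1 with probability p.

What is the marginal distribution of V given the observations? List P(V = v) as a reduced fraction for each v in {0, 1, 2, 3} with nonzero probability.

P(V=0) = 1/2, P(V=2) = 1/2

Enumerate traces; 48 have nonzero weight after conditioning:
  (Y=0, U=0, W=2, X=0, V=0, Z=1) weight 1/1200
  (Y=0, U=0, W=2, X=0, V=2, Z=1) weight 1/1200
  (Y=0, U=0, W=2, X=1, V=0, Z=1) weight 1/1200
  (Y=0, U=0, W=2, X=1, V=2, Z=1) weight 1/1200
  (Y=0, U=0, W=2, X=2, V=0, Z=1) weight 1/1200
  (Y=0, U=0, W=2, X=2, V=2, Z=1) weight 1/1200
  (Y=0, U=0, W=2, X=3, V=0, Z=1) weight 1/1200
  (Y=0, U=0, W=2, X=3, V=2, Z=1) weight 1/1200
  … 40 more
Group by V:
  weight(V=0) = 1/40
  weight(V=2) = 1/40
Total weight = 1/40 + 1/40 = 1/20
P(V=0 | obs) = 1/40 / 1/20 = 1/2
P(V=2 | obs) = 1/40 / 1/20 = 1/2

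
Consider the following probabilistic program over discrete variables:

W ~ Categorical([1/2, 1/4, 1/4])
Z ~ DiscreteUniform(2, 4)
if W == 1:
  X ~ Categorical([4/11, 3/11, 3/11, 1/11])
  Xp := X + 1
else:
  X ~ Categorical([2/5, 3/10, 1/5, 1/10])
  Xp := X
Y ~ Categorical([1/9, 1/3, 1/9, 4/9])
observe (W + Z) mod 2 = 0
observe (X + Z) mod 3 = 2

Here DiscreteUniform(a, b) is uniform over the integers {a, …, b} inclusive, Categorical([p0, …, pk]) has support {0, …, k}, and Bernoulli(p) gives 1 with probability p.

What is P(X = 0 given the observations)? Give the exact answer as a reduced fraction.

Enumerate traces; 28 have nonzero weight after conditioning:
  (W=0, Z=2, X=0, Y=0) weight 1/135
  (W=0, Z=2, X=0, Y=1) weight 1/45
  (W=0, Z=2, X=0, Y=2) weight 1/135
  (W=0, Z=2, X=0, Y=3) weight 4/135
  (W=0, Z=2, X=3, Y=0) weight 1/540
  (W=0, Z=2, X=3, Y=1) weight 1/180
  (W=0, Z=2, X=3, Y=2) weight 1/540
  (W=0, Z=2, X=3, Y=3) weight 1/135
  (W=0, Z=4, X=1, Y=0) weight 1/180
  (W=1, Z=3, X=2, Y=0) weight 1/396
  … 18 more
Group by X:
  weight(X=0) = 1/10
  weight(X=1) = 3/40
  weight(X=2) = 1/44
  weight(X=3) = 1/40
Total weight = 1/10 + 3/40 + 1/44 + 1/40 = 49/220
P(X=0 | obs) = 1/10 / 49/220 = 22/49
P(X=1 | obs) = 3/40 / 49/220 = 33/98
P(X=2 | obs) = 1/44 / 49/220 = 5/49
P(X=3 | obs) = 1/40 / 49/220 = 11/98

P(X = 0 | obs) = 22/49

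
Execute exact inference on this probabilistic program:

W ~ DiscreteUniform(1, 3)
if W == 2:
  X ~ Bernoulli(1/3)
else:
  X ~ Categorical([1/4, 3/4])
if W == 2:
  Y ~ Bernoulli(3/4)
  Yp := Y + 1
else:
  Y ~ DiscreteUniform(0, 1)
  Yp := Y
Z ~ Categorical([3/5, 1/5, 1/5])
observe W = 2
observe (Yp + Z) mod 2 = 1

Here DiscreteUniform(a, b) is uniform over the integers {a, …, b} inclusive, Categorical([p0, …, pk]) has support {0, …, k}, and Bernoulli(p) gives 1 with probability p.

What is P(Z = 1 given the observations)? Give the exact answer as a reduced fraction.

Enumerate traces; 6 have nonzero weight after conditioning:
  (W=2, X=0, Y=0, Z=0) weight 1/30
  (W=2, X=0, Y=0, Z=2) weight 1/90
  (W=2, X=0, Y=1, Z=1) weight 1/30
  (W=2, X=1, Y=0, Z=0) weight 1/60
  (W=2, X=1, Y=0, Z=2) weight 1/180
  (W=2, X=1, Y=1, Z=1) weight 1/60
Group by Z:
  weight(Z=0) = 1/20
  weight(Z=1) = 1/20
  weight(Z=2) = 1/60
Total weight = 1/20 + 1/20 + 1/60 = 7/60
P(Z=0 | obs) = 1/20 / 7/60 = 3/7
P(Z=1 | obs) = 1/20 / 7/60 = 3/7
P(Z=2 | obs) = 1/60 / 7/60 = 1/7

P(Z = 1 | obs) = 3/7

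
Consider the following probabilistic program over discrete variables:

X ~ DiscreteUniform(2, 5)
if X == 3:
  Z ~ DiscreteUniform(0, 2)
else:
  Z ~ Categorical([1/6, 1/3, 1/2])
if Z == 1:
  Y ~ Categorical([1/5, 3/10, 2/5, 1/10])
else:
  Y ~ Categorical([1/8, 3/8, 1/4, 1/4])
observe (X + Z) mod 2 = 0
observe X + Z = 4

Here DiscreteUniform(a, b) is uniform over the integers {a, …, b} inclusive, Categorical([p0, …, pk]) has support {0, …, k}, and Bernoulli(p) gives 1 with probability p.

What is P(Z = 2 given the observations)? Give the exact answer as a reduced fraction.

Enumerate traces; 12 have nonzero weight after conditioning:
  (X=2, Z=2, Y=0) weight 1/64
  (X=2, Z=2, Y=1) weight 3/64
  (X=2, Z=2, Y=2) weight 1/32
  (X=2, Z=2, Y=3) weight 1/32
  (X=3, Z=1, Y=0) weight 1/60
  (X=3, Z=1, Y=1) weight 1/40
  (X=3, Z=1, Y=2) weight 1/30
  (X=3, Z=1, Y=3) weight 1/120
  (X=4, Z=0, Y=0) weight 1/192
  … 3 more
Group by Z:
  weight(Z=0) = 1/24
  weight(Z=1) = 1/12
  weight(Z=2) = 1/8
Total weight = 1/24 + 1/12 + 1/8 = 1/4
P(Z=0 | obs) = 1/24 / 1/4 = 1/6
P(Z=1 | obs) = 1/12 / 1/4 = 1/3
P(Z=2 | obs) = 1/8 / 1/4 = 1/2

P(Z = 2 | obs) = 1/2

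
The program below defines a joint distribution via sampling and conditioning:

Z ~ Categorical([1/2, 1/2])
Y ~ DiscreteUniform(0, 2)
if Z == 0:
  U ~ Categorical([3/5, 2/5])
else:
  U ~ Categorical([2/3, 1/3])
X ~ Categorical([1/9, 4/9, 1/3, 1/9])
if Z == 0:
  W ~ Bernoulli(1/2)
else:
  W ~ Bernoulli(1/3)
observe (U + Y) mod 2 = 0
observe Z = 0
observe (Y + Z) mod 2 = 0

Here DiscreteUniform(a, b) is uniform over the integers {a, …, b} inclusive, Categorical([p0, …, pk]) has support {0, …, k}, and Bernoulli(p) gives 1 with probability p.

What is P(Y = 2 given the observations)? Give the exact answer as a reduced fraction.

Enumerate traces; 16 have nonzero weight after conditioning:
  (Z=0, Y=0, U=0, X=0, W=0) weight 1/180
  (Z=0, Y=0, U=0, X=0, W=1) weight 1/180
  (Z=0, Y=0, U=0, X=1, W=0) weight 1/45
  (Z=0, Y=0, U=0, X=1, W=1) weight 1/45
  (Z=0, Y=0, U=0, X=2, W=0) weight 1/60
  (Z=0, Y=0, U=0, X=2, W=1) weight 1/60
  (Z=0, Y=0, U=0, X=3, W=0) weight 1/180
  (Z=0, Y=0, U=0, X=3, W=1) weight 1/180
  (Z=0, Y=2, U=0, X=0, W=0) weight 1/180
  … 7 more
Group by Y:
  weight(Y=0) = 1/10
  weight(Y=2) = 1/10
Total weight = 1/10 + 1/10 = 1/5
P(Y=0 | obs) = 1/10 / 1/5 = 1/2
P(Y=2 | obs) = 1/10 / 1/5 = 1/2

P(Y = 2 | obs) = 1/2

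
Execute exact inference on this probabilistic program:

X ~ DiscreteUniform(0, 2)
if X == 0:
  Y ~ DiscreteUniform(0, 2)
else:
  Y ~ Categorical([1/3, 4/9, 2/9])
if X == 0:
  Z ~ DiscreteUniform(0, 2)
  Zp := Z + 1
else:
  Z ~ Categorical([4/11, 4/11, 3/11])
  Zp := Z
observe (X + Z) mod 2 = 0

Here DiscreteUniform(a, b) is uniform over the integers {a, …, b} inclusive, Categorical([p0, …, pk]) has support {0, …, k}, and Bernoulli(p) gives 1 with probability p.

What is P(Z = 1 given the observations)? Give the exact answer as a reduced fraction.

Enumerate traces; 15 have nonzero weight after conditioning:
  (X=0, Y=0, Z=0) weight 1/27
  (X=0, Y=0, Z=2) weight 1/27
  (X=0, Y=1, Z=0) weight 1/27
  (X=0, Y=1, Z=2) weight 1/27
  (X=0, Y=2, Z=0) weight 1/27
  (X=0, Y=2, Z=2) weight 1/27
  (X=1, Y=0, Z=1) weight 4/99
  (X=1, Y=1, Z=1) weight 16/297
  … 7 more
Group by Z:
  weight(Z=0) = 23/99
  weight(Z=1) = 4/33
  weight(Z=2) = 20/99
Total weight = 23/99 + 4/33 + 20/99 = 5/9
P(Z=0 | obs) = 23/99 / 5/9 = 23/55
P(Z=1 | obs) = 4/33 / 5/9 = 12/55
P(Z=2 | obs) = 20/99 / 5/9 = 4/11

P(Z = 1 | obs) = 12/55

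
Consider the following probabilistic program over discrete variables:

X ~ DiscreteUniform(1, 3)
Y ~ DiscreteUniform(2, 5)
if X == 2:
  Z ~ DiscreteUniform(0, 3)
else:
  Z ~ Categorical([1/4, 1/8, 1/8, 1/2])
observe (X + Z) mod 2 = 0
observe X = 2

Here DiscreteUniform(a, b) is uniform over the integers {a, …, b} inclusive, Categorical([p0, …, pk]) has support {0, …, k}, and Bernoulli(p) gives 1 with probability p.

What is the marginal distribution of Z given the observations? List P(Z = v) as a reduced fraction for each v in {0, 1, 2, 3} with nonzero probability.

Enumerate traces; 8 have nonzero weight after conditioning:
  (X=2, Y=2, Z=0) weight 1/48
  (X=2, Y=2, Z=2) weight 1/48
  (X=2, Y=3, Z=0) weight 1/48
  (X=2, Y=3, Z=2) weight 1/48
  (X=2, Y=4, Z=0) weight 1/48
  (X=2, Y=4, Z=2) weight 1/48
  (X=2, Y=5, Z=0) weight 1/48
  (X=2, Y=5, Z=2) weight 1/48
Group by Z:
  weight(Z=0) = 1/12
  weight(Z=2) = 1/12
Total weight = 1/12 + 1/12 = 1/6
P(Z=0 | obs) = 1/12 / 1/6 = 1/2
P(Z=2 | obs) = 1/12 / 1/6 = 1/2

P(Z=0) = 1/2, P(Z=2) = 1/2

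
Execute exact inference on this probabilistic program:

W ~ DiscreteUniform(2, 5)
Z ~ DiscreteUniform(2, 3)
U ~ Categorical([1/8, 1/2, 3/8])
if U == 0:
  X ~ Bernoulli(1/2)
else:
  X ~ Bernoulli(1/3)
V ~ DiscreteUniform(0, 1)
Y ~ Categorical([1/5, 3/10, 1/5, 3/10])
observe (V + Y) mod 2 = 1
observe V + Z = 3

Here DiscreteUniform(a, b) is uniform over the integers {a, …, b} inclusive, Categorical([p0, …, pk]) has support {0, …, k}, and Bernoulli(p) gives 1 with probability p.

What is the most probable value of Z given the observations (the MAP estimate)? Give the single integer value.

Enumerate traces; 96 have nonzero weight after conditioning:
  (W=2, Z=2, U=0, X=0, V=1, Y=0) weight 1/1280
  (W=2, Z=2, U=0, X=0, V=1, Y=2) weight 1/1280
  (W=2, Z=2, U=0, X=1, V=1, Y=0) weight 1/1280
  (W=2, Z=2, U=0, X=1, V=1, Y=2) weight 1/1280
  (W=2, Z=2, U=1, X=0, V=1, Y=0) weight 1/240
  (W=2, Z=2, U=1, X=0, V=1, Y=2) weight 1/240
  (W=2, Z=2, U=1, X=1, V=1, Y=0) weight 1/480
  (W=2, Z=2, U=1, X=1, V=1, Y=2) weight 1/480
  (W=2, Z=3, U=0, X=0, V=0, Y=1) weight 3/2560
  … 87 more
Group by Z:
  weight(Z=2) = 1/10
  weight(Z=3) = 3/20
Total weight = 1/10 + 3/20 = 1/4
P(Z=2 | obs) = 1/10 / 1/4 = 2/5
P(Z=3 | obs) = 3/20 / 1/4 = 3/5
argmax = 3

argmax_v P(Z = v | obs) = 3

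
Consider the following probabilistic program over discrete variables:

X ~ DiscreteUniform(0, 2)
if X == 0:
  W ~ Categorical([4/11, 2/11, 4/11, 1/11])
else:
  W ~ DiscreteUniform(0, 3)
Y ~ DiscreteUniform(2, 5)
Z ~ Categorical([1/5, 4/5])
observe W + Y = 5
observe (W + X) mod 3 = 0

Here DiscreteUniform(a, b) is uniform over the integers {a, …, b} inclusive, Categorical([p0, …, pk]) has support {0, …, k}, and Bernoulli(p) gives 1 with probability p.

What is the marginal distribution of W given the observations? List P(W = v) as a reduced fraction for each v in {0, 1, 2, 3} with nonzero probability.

P(W=0) = 8/21, P(W=1) = 11/42, P(W=2) = 11/42, P(W=3) = 2/21

Enumerate traces; 8 have nonzero weight after conditioning:
  (X=0, W=0, Y=5, Z=0) weight 1/165
  (X=0, W=0, Y=5, Z=1) weight 4/165
  (X=0, W=3, Y=2, Z=0) weight 1/660
  (X=0, W=3, Y=2, Z=1) weight 1/165
  (X=1, W=2, Y=3, Z=0) weight 1/240
  (X=1, W=2, Y=3, Z=1) weight 1/60
  (X=2, W=1, Y=4, Z=0) weight 1/240
  (X=2, W=1, Y=4, Z=1) weight 1/60
Group by W:
  weight(W=0) = 1/33
  weight(W=1) = 1/48
  weight(W=2) = 1/48
  weight(W=3) = 1/132
Total weight = 1/33 + 1/48 + 1/48 + 1/132 = 7/88
P(W=0 | obs) = 1/33 / 7/88 = 8/21
P(W=1 | obs) = 1/48 / 7/88 = 11/42
P(W=2 | obs) = 1/48 / 7/88 = 11/42
P(W=3 | obs) = 1/132 / 7/88 = 2/21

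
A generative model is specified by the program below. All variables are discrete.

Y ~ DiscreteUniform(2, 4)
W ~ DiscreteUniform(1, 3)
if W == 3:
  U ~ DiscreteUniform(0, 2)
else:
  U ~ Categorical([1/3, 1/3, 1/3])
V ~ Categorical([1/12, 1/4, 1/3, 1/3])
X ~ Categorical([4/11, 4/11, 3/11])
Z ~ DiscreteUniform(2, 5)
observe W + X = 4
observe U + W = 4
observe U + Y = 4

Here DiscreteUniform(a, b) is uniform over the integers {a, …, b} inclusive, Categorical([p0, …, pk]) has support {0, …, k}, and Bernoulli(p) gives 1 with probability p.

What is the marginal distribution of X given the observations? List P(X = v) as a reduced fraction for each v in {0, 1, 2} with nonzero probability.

Enumerate traces; 32 have nonzero weight after conditioning:
  (Y=2, W=2, U=2, V=0, X=2, Z=2) weight 1/4752
  (Y=2, W=2, U=2, V=0, X=2, Z=3) weight 1/4752
  (Y=2, W=2, U=2, V=0, X=2, Z=4) weight 1/4752
  (Y=2, W=2, U=2, V=0, X=2, Z=5) weight 1/4752
  (Y=2, W=2, U=2, V=1, X=2, Z=2) weight 1/1584
  (Y=2, W=2, U=2, V=1, X=2, Z=3) weight 1/1584
  (Y=2, W=2, U=2, V=1, X=2, Z=4) weight 1/1584
  (Y=2, W=2, U=2, V=1, X=2, Z=5) weight 1/1584
  (Y=3, W=3, U=1, V=0, X=1, Z=2) weight 1/3564
  … 23 more
Group by X:
  weight(X=1) = 4/297
  weight(X=2) = 1/99
Total weight = 4/297 + 1/99 = 7/297
P(X=1 | obs) = 4/297 / 7/297 = 4/7
P(X=2 | obs) = 1/99 / 7/297 = 3/7

P(X=1) = 4/7, P(X=2) = 3/7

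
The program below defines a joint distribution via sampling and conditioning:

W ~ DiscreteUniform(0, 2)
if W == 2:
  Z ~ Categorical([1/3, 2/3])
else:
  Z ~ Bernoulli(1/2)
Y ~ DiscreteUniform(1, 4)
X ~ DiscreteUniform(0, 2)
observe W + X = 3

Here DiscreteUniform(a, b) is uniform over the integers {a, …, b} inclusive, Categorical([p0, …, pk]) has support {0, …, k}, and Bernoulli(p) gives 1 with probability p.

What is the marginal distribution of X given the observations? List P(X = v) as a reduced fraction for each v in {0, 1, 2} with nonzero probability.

Enumerate traces; 16 have nonzero weight after conditioning:
  (W=1, Z=0, Y=1, X=2) weight 1/72
  (W=1, Z=0, Y=2, X=2) weight 1/72
  (W=1, Z=0, Y=3, X=2) weight 1/72
  (W=1, Z=0, Y=4, X=2) weight 1/72
  (W=1, Z=1, Y=1, X=2) weight 1/72
  (W=1, Z=1, Y=2, X=2) weight 1/72
  (W=1, Z=1, Y=3, X=2) weight 1/72
  (W=1, Z=1, Y=4, X=2) weight 1/72
  (W=2, Z=0, Y=1, X=1) weight 1/108
  … 7 more
Group by X:
  weight(X=1) = 1/9
  weight(X=2) = 1/9
Total weight = 1/9 + 1/9 = 2/9
P(X=1 | obs) = 1/9 / 2/9 = 1/2
P(X=2 | obs) = 1/9 / 2/9 = 1/2

P(X=1) = 1/2, P(X=2) = 1/2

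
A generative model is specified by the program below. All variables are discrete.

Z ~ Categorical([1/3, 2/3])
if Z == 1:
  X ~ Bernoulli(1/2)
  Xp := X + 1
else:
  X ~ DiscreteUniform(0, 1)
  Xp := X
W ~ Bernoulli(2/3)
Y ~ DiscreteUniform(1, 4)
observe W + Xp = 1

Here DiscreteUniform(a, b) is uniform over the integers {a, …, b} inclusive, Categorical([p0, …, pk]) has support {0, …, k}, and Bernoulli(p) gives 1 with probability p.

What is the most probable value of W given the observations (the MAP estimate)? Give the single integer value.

Enumerate traces; 12 have nonzero weight after conditioning:
  (Z=0, X=0, W=1, Y=1) weight 1/36
  (Z=0, X=0, W=1, Y=2) weight 1/36
  (Z=0, X=0, W=1, Y=3) weight 1/36
  (Z=0, X=0, W=1, Y=4) weight 1/36
  (Z=0, X=1, W=0, Y=1) weight 1/72
  (Z=0, X=1, W=0, Y=2) weight 1/72
  (Z=0, X=1, W=0, Y=3) weight 1/72
  (Z=0, X=1, W=0, Y=4) weight 1/72
  … 4 more
Group by W:
  weight(W=0) = 1/6
  weight(W=1) = 1/9
Total weight = 1/6 + 1/9 = 5/18
P(W=0 | obs) = 1/6 / 5/18 = 3/5
P(W=1 | obs) = 1/9 / 5/18 = 2/5
argmax = 0

argmax_v P(W = v | obs) = 0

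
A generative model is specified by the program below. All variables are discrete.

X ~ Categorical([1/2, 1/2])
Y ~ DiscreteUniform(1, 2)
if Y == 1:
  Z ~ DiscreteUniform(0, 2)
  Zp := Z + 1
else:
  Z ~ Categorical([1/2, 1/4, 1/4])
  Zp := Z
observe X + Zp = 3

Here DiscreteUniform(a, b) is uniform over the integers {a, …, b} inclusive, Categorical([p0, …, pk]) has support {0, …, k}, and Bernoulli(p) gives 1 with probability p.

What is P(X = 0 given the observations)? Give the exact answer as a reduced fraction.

Enumerate traces; 3 have nonzero weight after conditioning:
  (X=0, Y=1, Z=2) weight 1/12
  (X=1, Y=1, Z=1) weight 1/12
  (X=1, Y=2, Z=2) weight 1/16
Group by X:
  weight(X=0) = 1/12
  weight(X=1) = 7/48
Total weight = 1/12 + 7/48 = 11/48
P(X=0 | obs) = 1/12 / 11/48 = 4/11
P(X=1 | obs) = 7/48 / 11/48 = 7/11

P(X = 0 | obs) = 4/11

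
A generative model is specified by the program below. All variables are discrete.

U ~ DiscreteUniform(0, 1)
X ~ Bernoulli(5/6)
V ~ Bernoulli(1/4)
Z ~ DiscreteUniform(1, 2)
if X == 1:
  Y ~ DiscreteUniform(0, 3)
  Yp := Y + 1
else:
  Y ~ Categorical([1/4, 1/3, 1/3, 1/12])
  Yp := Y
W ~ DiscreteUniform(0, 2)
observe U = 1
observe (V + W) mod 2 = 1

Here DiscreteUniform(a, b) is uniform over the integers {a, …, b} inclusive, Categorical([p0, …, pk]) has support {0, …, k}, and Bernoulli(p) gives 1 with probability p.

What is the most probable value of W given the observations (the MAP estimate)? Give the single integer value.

argmax_v P(W = v | obs) = 1

Enumerate traces; 48 have nonzero weight after conditioning:
  (U=1, X=0, V=0, Z=1, Y=0, W=1) weight 1/384
  (U=1, X=0, V=0, Z=1, Y=1, W=1) weight 1/288
  (U=1, X=0, V=0, Z=1, Y=2, W=1) weight 1/288
  (U=1, X=0, V=0, Z=1, Y=3, W=1) weight 1/1152
  (U=1, X=0, V=0, Z=2, Y=0, W=1) weight 1/384
  (U=1, X=0, V=0, Z=2, Y=1, W=1) weight 1/288
  (U=1, X=0, V=0, Z=2, Y=2, W=1) weight 1/288
  (U=1, X=0, V=0, Z=2, Y=3, W=1) weight 1/1152
  (U=1, X=0, V=1, Z=1, Y=0, W=0) weight 1/1152
  (U=1, X=0, V=1, Z=1, Y=0, W=2) weight 1/1152
  … 38 more
Group by W:
  weight(W=0) = 1/24
  weight(W=1) = 1/8
  weight(W=2) = 1/24
Total weight = 1/24 + 1/8 + 1/24 = 5/24
P(W=0 | obs) = 1/24 / 5/24 = 1/5
P(W=1 | obs) = 1/8 / 5/24 = 3/5
P(W=2 | obs) = 1/24 / 5/24 = 1/5
argmax = 1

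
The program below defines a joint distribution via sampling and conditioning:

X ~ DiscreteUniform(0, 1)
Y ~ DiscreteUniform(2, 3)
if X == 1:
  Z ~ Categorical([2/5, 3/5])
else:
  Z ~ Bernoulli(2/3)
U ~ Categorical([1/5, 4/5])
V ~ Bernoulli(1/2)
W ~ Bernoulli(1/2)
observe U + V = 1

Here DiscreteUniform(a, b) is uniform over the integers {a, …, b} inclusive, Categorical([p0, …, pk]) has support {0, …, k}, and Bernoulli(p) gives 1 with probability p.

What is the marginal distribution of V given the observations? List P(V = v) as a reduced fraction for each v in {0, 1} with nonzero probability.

P(V=0) = 4/5, P(V=1) = 1/5

Enumerate traces; 32 have nonzero weight after conditioning:
  (X=0, Y=2, Z=0, U=0, V=1, W=0) weight 1/240
  (X=0, Y=2, Z=0, U=0, V=1, W=1) weight 1/240
  (X=0, Y=2, Z=0, U=1, V=0, W=0) weight 1/60
  (X=0, Y=2, Z=0, U=1, V=0, W=1) weight 1/60
  (X=0, Y=2, Z=1, U=0, V=1, W=0) weight 1/120
  (X=0, Y=2, Z=1, U=0, V=1, W=1) weight 1/120
  (X=0, Y=2, Z=1, U=1, V=0, W=0) weight 1/30
  (X=0, Y=2, Z=1, U=1, V=0, W=1) weight 1/30
  … 24 more
Group by V:
  weight(V=0) = 2/5
  weight(V=1) = 1/10
Total weight = 2/5 + 1/10 = 1/2
P(V=0 | obs) = 2/5 / 1/2 = 4/5
P(V=1 | obs) = 1/10 / 1/2 = 1/5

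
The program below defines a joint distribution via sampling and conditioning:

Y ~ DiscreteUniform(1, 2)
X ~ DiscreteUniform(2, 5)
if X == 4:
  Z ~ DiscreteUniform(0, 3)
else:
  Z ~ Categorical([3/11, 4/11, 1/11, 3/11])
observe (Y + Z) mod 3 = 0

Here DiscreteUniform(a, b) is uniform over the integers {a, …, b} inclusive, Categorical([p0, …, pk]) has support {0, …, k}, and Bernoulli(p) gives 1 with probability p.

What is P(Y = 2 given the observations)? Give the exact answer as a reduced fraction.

P(Y = 2 | obs) = 59/82

Enumerate traces; 8 have nonzero weight after conditioning:
  (Y=1, X=2, Z=2) weight 1/88
  (Y=1, X=3, Z=2) weight 1/88
  (Y=1, X=4, Z=2) weight 1/32
  (Y=1, X=5, Z=2) weight 1/88
  (Y=2, X=2, Z=1) weight 1/22
  (Y=2, X=3, Z=1) weight 1/22
  (Y=2, X=4, Z=1) weight 1/32
  (Y=2, X=5, Z=1) weight 1/22
Group by Y:
  weight(Y=1) = 23/352
  weight(Y=2) = 59/352
Total weight = 23/352 + 59/352 = 41/176
P(Y=1 | obs) = 23/352 / 41/176 = 23/82
P(Y=2 | obs) = 59/352 / 41/176 = 59/82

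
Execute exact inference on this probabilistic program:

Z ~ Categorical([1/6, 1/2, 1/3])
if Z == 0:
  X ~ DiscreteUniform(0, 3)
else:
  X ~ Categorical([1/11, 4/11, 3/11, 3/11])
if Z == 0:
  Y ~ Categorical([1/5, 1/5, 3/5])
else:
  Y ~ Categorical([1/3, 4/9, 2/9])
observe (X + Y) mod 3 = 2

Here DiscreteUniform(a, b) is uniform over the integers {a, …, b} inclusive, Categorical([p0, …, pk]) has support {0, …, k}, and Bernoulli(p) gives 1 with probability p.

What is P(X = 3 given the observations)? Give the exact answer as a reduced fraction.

Enumerate traces; 12 have nonzero weight after conditioning:
  (Z=0, X=0, Y=2) weight 1/40
  (Z=0, X=1, Y=1) weight 1/120
  (Z=0, X=2, Y=0) weight 1/120
  (Z=0, X=3, Y=2) weight 1/40
  (Z=1, X=0, Y=2) weight 1/99
  (Z=1, X=1, Y=1) weight 8/99
  (Z=1, X=2, Y=0) weight 1/22
  (Z=1, X=3, Y=2) weight 1/33
  … 4 more
Group by X:
  weight(X=0) = 497/11880
  weight(X=1) = 1699/11880
  weight(X=2) = 37/440
  weight(X=3) = 299/3960
Total weight = 497/11880 + 1699/11880 + 37/440 + 299/3960 = 31/90
P(X=0 | obs) = 497/11880 / 31/90 = 497/4092
P(X=1 | obs) = 1699/11880 / 31/90 = 1699/4092
P(X=2 | obs) = 37/440 / 31/90 = 333/1364
P(X=3 | obs) = 299/3960 / 31/90 = 299/1364

P(X = 3 | obs) = 299/1364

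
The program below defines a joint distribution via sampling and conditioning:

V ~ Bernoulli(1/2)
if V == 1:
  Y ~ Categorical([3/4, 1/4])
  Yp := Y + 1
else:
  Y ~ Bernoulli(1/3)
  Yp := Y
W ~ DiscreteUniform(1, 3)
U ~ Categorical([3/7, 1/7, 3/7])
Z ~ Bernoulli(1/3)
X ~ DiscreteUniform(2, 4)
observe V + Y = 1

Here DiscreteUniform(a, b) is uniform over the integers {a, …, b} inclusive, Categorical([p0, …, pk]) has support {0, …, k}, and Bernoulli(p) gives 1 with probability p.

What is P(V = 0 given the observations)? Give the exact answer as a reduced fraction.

P(V = 0 | obs) = 4/13

Enumerate traces; 108 have nonzero weight after conditioning:
  (V=0, Y=1, W=1, U=0, Z=0, X=2) weight 1/189
  (V=0, Y=1, W=1, U=0, Z=0, X=3) weight 1/189
  (V=0, Y=1, W=1, U=0, Z=0, X=4) weight 1/189
  (V=0, Y=1, W=1, U=0, Z=1, X=2) weight 1/378
  (V=0, Y=1, W=1, U=0, Z=1, X=3) weight 1/378
  (V=0, Y=1, W=1, U=0, Z=1, X=4) weight 1/378
  (V=0, Y=1, W=1, U=1, Z=0, X=2) weight 1/567
  (V=0, Y=1, W=1, U=1, Z=0, X=3) weight 1/567
  (V=1, Y=0, W=1, U=0, Z=0, X=2) weight 1/84
  … 99 more
Group by V:
  weight(V=0) = 1/6
  weight(V=1) = 3/8
Total weight = 1/6 + 3/8 = 13/24
P(V=0 | obs) = 1/6 / 13/24 = 4/13
P(V=1 | obs) = 3/8 / 13/24 = 9/13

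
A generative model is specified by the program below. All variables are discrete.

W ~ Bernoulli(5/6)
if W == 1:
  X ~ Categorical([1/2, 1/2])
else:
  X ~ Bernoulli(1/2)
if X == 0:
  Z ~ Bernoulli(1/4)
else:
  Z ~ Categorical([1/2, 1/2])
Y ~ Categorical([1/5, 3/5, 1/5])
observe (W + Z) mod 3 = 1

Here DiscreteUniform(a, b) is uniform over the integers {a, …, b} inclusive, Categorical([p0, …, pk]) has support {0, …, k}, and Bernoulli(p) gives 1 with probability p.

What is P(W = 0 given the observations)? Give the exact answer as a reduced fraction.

Enumerate traces; 12 have nonzero weight after conditioning:
  (W=0, X=0, Z=1, Y=0) weight 1/240
  (W=0, X=0, Z=1, Y=1) weight 1/80
  (W=0, X=0, Z=1, Y=2) weight 1/240
  (W=0, X=1, Z=1, Y=0) weight 1/120
  (W=0, X=1, Z=1, Y=1) weight 1/40
  (W=0, X=1, Z=1, Y=2) weight 1/120
  (W=1, X=0, Z=0, Y=0) weight 1/16
  (W=1, X=0, Z=0, Y=1) weight 3/16
  … 4 more
Group by W:
  weight(W=0) = 1/16
  weight(W=1) = 25/48
Total weight = 1/16 + 25/48 = 7/12
P(W=0 | obs) = 1/16 / 7/12 = 3/28
P(W=1 | obs) = 25/48 / 7/12 = 25/28

P(W = 0 | obs) = 3/28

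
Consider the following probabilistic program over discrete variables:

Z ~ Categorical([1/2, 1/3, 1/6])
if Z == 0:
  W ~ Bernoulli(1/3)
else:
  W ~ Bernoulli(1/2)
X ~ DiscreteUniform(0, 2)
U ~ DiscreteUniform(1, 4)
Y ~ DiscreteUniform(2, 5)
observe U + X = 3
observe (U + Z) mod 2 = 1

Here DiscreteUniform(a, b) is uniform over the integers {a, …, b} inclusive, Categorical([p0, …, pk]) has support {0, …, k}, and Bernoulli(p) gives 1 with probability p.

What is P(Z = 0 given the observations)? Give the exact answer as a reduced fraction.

P(Z = 0 | obs) = 3/5

Enumerate traces; 40 have nonzero weight after conditioning:
  (Z=0, W=0, X=0, U=3, Y=2) weight 1/144
  (Z=0, W=0, X=0, U=3, Y=3) weight 1/144
  (Z=0, W=0, X=0, U=3, Y=4) weight 1/144
  (Z=0, W=0, X=0, U=3, Y=5) weight 1/144
  (Z=0, W=0, X=2, U=1, Y=2) weight 1/144
  (Z=0, W=0, X=2, U=1, Y=3) weight 1/144
  (Z=0, W=0, X=2, U=1, Y=4) weight 1/144
  (Z=0, W=0, X=2, U=1, Y=5) weight 1/144
  (Z=1, W=0, X=1, U=2, Y=2) weight 1/288
  (Z=2, W=0, X=0, U=3, Y=2) weight 1/576
  … 30 more
Group by Z:
  weight(Z=0) = 1/12
  weight(Z=1) = 1/36
  weight(Z=2) = 1/36
Total weight = 1/12 + 1/36 + 1/36 = 5/36
P(Z=0 | obs) = 1/12 / 5/36 = 3/5
P(Z=1 | obs) = 1/36 / 5/36 = 1/5
P(Z=2 | obs) = 1/36 / 5/36 = 1/5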